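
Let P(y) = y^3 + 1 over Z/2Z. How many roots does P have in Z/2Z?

Evaluate at each of the 2 elements of Z/2Z:
P(0) = 1; P(1) = 0 → root.
Roots: {1}.

1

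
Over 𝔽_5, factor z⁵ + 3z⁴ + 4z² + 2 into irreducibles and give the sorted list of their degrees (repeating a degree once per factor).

Write h(z) = z⁵ + 3z⁴ + 4z² + 2.
Roots in 𝔽_5: h(0) = 2; h(1) = 0 → root; h(2) = 3; h(3) = 4; h(4) = 3.
Linear factors from roots: (z + 4).
Complete factorization: h(z) = (z + 4)^2·(z³ + 4z + 2).
Factor degrees with multiplicity: 1 + 1 + 3 = 5.

1, 1, 3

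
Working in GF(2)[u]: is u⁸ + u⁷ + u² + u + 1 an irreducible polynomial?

Yes

Write P(u) = u⁸ + u⁷ + u² + u + 1.
Check for roots in GF(2): P(0) = 1; P(1) = 1.
No roots, so no linear factors.
Monic irreducibles of degree 2 over GF(2): u² + u + 1.
None of them divide P (all give nonzero remainder).
Monic irreducibles of degree 3 over GF(2): u³ + u + 1, u³ + u² + 1.
None of them divide P (all give nonzero remainder).
Monic irreducibles of degree 4 over GF(2): u⁴ + u + 1, u⁴ + u³ + 1, u⁴ + u³ + u² + u + 1.
None of them divide P (all give nonzero remainder).
No irreducible factor of degree ≤ 4 exists, so P is irreducible over GF(2).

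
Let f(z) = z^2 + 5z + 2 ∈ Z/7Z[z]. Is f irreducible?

Yes

Check for roots in Z/7Z: f(0) = 2; f(1) = 1; f(2) = 2; f(3) = 5; f(4) = 3; f(5) = 3; f(6) = 5.
No roots. A degree-2 polynomial over a field with no linear factor is irreducible.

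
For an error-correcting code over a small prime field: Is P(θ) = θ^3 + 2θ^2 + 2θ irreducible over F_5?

Check for roots in F_5: P(0) = 0 → root; P(1) = 0 → root; P(2) = 0 → root; P(3) = 1; P(4) = 4.
P(0) = 0, so (θ) divides P(θ); P is reducible.

No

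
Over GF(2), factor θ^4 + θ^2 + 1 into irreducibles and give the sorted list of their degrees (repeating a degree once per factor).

2, 2

Write h(θ) = θ^4 + θ^2 + 1.
Roots in GF(2): h(0) = 1; h(1) = 1.
Complete factorization: h(θ) = (θ^2 + θ + 1)^2.
Factor degrees with multiplicity: 2 + 2 = 4.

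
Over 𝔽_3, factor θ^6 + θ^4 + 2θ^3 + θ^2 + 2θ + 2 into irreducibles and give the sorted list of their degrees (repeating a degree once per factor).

1, 2, 3

Write g(θ) = θ^6 + θ^4 + 2θ^3 + θ^2 + 2θ + 2.
Roots in 𝔽_3: g(0) = 2; g(1) = 0 → root; g(2) = 1.
Linear factors from roots: (θ + 2).
Complete factorization: g(θ) = (θ + 2)·(θ^2 + 2θ + 2)·(θ^3 + 2θ^2 + 2θ + 2).
Factor degrees with multiplicity: 1 + 2 + 3 = 6.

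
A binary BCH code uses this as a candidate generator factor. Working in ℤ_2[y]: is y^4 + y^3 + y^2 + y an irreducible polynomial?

No

Write g(y) = y^4 + y^3 + y^2 + y.
Check for roots in ℤ_2: g(0) = 0 → root; g(1) = 0 → root.
g(0) = 0, so (y) divides g(y); g is reducible.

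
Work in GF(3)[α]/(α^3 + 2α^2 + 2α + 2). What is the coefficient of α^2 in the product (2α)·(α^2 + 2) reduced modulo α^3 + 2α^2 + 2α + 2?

2

Multiply in GF(3)[α]: (2α)·(α^2 + 2) = 2α^3 + α.
Reduce using α^3 ≡ α^2 + α + 1 (mod α^3 + 2α^2 + 2α + 2).
Reduced: 2α^2 + 2.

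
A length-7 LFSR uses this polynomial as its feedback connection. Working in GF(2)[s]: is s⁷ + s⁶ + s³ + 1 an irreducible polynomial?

Write h(s) = s⁷ + s⁶ + s³ + 1.
Check for roots in GF(2): h(0) = 1; h(1) = 0 → root.
h(1) = 0, so (s − 1) divides h(s); h is reducible.

No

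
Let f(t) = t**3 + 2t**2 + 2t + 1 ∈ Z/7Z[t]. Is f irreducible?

No

Check for roots in Z/7Z: f(0) = 1; f(1) = 6; f(2) = 0 → root; f(3) = 3; f(4) = 0 → root; f(5) = 4; f(6) = 0 → root.
f(2) = 0, so (t − 2) divides f(t); f is reducible.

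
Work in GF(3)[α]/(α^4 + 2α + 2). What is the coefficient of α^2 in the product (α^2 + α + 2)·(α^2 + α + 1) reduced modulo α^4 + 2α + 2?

1

Multiply in GF(3)[α]: (α^2 + α + 2)·(α^2 + α + 1) = α^4 + 2α^3 + α^2 + 2.
Reduce using α^4 ≡ α + 1 (mod α^4 + 2α + 2).
Reduced: 2α^3 + α^2 + α.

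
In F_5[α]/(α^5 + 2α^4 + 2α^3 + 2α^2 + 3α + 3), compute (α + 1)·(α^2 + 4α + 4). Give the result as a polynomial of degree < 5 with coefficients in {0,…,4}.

Multiply in F_5[α]: (α + 1)·(α^2 + 4α + 4) = α^3 + 3α + 4.
Reduced: α^3 + 3α + 4.

α^3 + 3α + 4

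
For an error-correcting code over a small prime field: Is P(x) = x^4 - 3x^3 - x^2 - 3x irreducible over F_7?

No

Check for roots in F_7: P(0) = 0 → root; P(1) = 1; P(2) = 3; P(3) = 3; P(4) = 1; P(5) = 0 → root; P(6) = 6.
P(0) = 0, so (x) divides P(x); P is reducible.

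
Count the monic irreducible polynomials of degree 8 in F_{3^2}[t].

5380020

The number of monic irreducibles of degree 8 over GF(9) is (1/8)·Σ_{d∣8} μ(8/d) 9^d.
Divisors of 8: 1, 2, 4, 8; μ(8/d) for each: 0, 0, -1, 1.
Σ = − 9^4 + 9^8 = 43040160.
N = 43040160/8 = 5380020.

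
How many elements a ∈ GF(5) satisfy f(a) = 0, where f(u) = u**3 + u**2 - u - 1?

2

Evaluate at each of the 5 elements of GF(5):
f(0) = 4; f(1) = 0 → root; f(2) = 4; f(3) = 2; f(4) = 0 → root.
Roots: {1, 4}.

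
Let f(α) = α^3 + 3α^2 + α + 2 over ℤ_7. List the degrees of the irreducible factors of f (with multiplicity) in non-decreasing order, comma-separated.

Linear factors from roots: (α - 1).
Complete factorization: f(α) = (α - 1)·(α^2 - 3α - 2).
Factor degrees with multiplicity: 1 + 2 = 3.

1, 2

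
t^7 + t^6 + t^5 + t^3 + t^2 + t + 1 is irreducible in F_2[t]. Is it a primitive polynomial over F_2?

Write f(t) = t^7 + t^6 + t^5 + t^3 + t^2 + t + 1.
|GF(2^7)^×| = 2^7 − 1 = 127. Prime factorization: 127 = 127.
f is primitive ⇔ t has order 127 in GF(2)[t]/(f), i.e. t^(127/q) ≠ 1 for each prime q | 127.
t^(1) mod f = t.
None equal 1, so t has full order 127; f is primitive.

Yes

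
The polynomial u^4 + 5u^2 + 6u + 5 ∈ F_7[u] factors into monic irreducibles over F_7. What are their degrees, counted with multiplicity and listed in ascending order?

4

Write g(u) = u^4 + 5u^2 + 6u + 5.
Complete factorization: g(u) = (u^4 + 5u^2 + 6u + 5).
Factor degrees with multiplicity: 4 = 4.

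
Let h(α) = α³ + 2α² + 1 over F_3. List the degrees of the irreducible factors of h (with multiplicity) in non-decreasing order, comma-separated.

Roots in F_3: h(0) = 1; h(1) = 1; h(2) = 2.
Complete factorization: h(α) = (α³ + 2α² + 1).
Factor degrees with multiplicity: 3 = 3.

3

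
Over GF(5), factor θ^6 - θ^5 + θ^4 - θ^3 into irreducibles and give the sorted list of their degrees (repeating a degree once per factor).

1, 1, 1, 1, 1, 1

Write f(θ) = θ^6 - θ^5 + θ^4 - θ^3.
Roots in GF(5): f(0) = 0 → root; f(1) = 0 → root; f(2) = 0 → root; f(3) = 0 → root; f(4) = 4.
Linear factors from roots: (θ), (θ - 1), (θ - 2), (θ + 2).
Complete factorization: f(θ) = (θ + 2)·(θ - 2)·(θ - 1)·(θ)^3.
Factor degrees with multiplicity: 1 + 1 + 1 + 1 + 1 + 1 = 6.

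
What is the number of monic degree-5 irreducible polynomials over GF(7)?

Gauss's count: N_{7}(5) = (1/5) Σ_{d|5} μ(5/d)·7^d.
Divisors of 5: 1, 5; μ(5/d) for each: -1, 1.
Σ = − 7^1 + 7^5 = 16800.
N = 16800/5 = 3360.

3360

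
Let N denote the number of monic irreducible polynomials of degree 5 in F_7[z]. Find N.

3360

x^(7^5) − x is the product of all monic irreducibles of degree dividing 5; Möbius inversion gives N = (1/5) Σ μ(5/d)·7^d.
Divisors of 5: 1, 5; μ(5/d) for each: -1, 1.
Σ = − 7^1 + 7^5 = 16800.
N = 16800/5 = 3360.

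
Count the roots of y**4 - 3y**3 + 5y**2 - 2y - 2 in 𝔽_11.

Write h(y) = y**4 - 3y**3 + 5y**2 - 2y - 2.
Evaluate at each of the 11 elements of 𝔽_11:
h(0) = 9; h(1) = 10; h(2) = 6; h(3) = 4; h(4) = 2; h(5) = 0 → root; h(6) = 0 → root; h(7) = 6; h(8) = 2; h(9) = 7; h(10) = 9.
Roots: {5, 6}.

2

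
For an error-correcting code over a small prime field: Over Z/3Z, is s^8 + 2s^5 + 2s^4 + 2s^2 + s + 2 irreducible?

Write g(s) = s^8 + 2s^5 + 2s^4 + 2s^2 + s + 2.
Check for roots in Z/3Z: g(0) = 2; g(1) = 1; g(2) = 1.
No roots, so no linear factors.
Monic irreducibles of degree 2 over GF(3): s^2 + 1, s^2 + s + 2, s^2 + 2s + 2.
s^2 + 1 divides g: g(s) = (s^2 + 1)·(s^6 + 2s^4 + 2s^3 + s + 2).

No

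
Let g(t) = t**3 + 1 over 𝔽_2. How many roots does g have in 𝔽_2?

1

Evaluate at each of the 2 elements of 𝔽_2:
g(0) = 1; g(1) = 0 → root.
Roots: {1}.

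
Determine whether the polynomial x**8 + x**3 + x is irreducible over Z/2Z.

Write h(x) = x**8 + x**3 + x.
Check for roots in Z/2Z: h(0) = 0 → root; h(1) = 1.
h(0) = 0, so (x) divides h(x); h is reducible.

No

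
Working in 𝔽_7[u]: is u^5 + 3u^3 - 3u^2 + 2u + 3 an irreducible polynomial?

Yes

Write m(u) = u^5 + 3u^3 - 3u^2 + 2u + 3.
Check for roots in 𝔽_7: m(0) = 3; m(1) = 6; m(2) = 2; m(3) = 5; m(4) = 3; m(5) = 1; m(6) = 1.
No roots, so no linear factors.
Degree-2 irreducible divisors: test the 21 monic irreducibles of degree 2 over GF(7).
None of them divide m (all give nonzero remainder).
No irreducible factor of degree ≤ 2 exists, so m is irreducible over GF(7).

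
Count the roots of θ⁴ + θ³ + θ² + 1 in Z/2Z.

1

Write h(θ) = θ⁴ + θ³ + θ² + 1.
Evaluate at each of the 2 elements of Z/2Z:
h(0) = 1; h(1) = 0 → root.
Roots: {1}.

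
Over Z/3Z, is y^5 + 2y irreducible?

No

Write g(y) = y^5 + 2y.
Check for roots in Z/3Z: g(0) = 0 → root; g(1) = 0 → root; g(2) = 0 → root.
g(0) = 0, so (y) divides g(y); g is reducible.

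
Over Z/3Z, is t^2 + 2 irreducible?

No

Write h(t) = t^2 + 2.
Check for roots in Z/3Z: h(0) = 2; h(1) = 0 → root; h(2) = 0 → root.
h(1) = 0, so (t − 1) divides h(t); h is reducible.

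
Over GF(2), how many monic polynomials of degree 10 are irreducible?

x^(2^10) − x is the product of all monic irreducibles of degree dividing 10; Möbius inversion gives N = (1/10) Σ μ(10/d)·2^d.
Divisors of 10: 1, 2, 5, 10; μ(10/d) for each: 1, -1, -1, 1.
Σ = 2^1 − 2^2 − 2^5 + 2^10 = 990.
N = 990/10 = 99.

99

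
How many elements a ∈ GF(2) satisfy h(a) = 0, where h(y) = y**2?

1

Evaluate at each of the 2 elements of GF(2):
h(0) = 0 → root; h(1) = 1.
Roots: {0}.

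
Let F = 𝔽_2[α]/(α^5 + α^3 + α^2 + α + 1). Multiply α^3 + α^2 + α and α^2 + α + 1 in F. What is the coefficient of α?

Multiply in 𝔽_2[α]: (α^3 + α^2 + α)·(α^2 + α + 1) = α^5 + α^3 + α.
Reduce using α^5 ≡ α^3 + α^2 + α + 1 (mod α^5 + α^3 + α^2 + α + 1).
Reduced: α^2 + 1.

0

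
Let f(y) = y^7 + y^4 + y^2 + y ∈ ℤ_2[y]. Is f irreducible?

No

Check for roots in ℤ_2: f(0) = 0 → root; f(1) = 0 → root.
f(0) = 0, so (y) divides f(y); f is reducible.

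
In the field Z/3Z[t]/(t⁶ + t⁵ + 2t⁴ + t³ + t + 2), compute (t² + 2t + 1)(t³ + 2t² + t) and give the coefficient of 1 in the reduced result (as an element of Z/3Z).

0

Multiply in Z/3Z[t]: (t² + 2t + 1)·(t³ + 2t² + t) = t⁵ + t⁴ + t² + t.
Reduced: t⁵ + t⁴ + t² + t.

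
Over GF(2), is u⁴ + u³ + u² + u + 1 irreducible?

Write g(u) = u⁴ + u³ + u² + u + 1.
Check for roots in GF(2): g(0) = 1; g(1) = 1.
No roots, so no linear factors.
Monic irreducibles of degree 2 over GF(2): u² + u + 1.
None of them divide g (all give nonzero remainder).
No irreducible factor of degree ≤ 2 exists, so g is irreducible over GF(2).

Yes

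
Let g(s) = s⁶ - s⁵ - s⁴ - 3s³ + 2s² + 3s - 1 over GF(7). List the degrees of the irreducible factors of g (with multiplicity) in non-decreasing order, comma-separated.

Linear factors from roots: (s - 1), (s - 3), (s + 3), (s + 2).
Complete factorization: g(s) = (s + 2)·(s + 3)·(s - 3)·(s - 1)·(s² - 2s - 2).
Factor degrees with multiplicity: 1 + 1 + 1 + 1 + 2 = 6.

1, 1, 1, 1, 2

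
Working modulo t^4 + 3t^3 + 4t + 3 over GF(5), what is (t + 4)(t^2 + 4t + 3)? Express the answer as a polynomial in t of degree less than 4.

Multiply in GF(5)[t]: (t + 4)·(t^2 + 4t + 3) = t^3 + 3t^2 + 4t + 2.
Reduced: t^3 + 3t^2 + 4t + 2.

t^3 + 3t^2 + 4t + 2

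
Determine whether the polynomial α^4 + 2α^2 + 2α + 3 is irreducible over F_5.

Write f(α) = α^4 + 2α^2 + 2α + 3.
Check for roots in F_5: f(0) = 3; f(1) = 3; f(2) = 1; f(3) = 3; f(4) = 4.
No roots, so no linear factors.
Degree-2 irreducible divisors: test the 10 monic irreducibles of degree 2 over GF(5).
None of them divide f (all give nonzero remainder).
No irreducible factor of degree ≤ 2 exists, so f is irreducible over GF(5).

Yes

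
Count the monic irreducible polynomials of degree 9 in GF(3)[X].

The number of monic irreducibles of degree 9 over GF(3) is (1/9)·Σ_{d∣9} μ(9/d) 3^d.
Divisors of 9: 1, 3, 9; μ(9/d) for each: 0, -1, 1.
Σ = − 3^3 + 3^9 = 19656.
N = 19656/9 = 2184.

2184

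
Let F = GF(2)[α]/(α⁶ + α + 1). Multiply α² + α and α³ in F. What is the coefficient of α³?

Multiply in GF(2)[α]: (α² + α)·(α³) = α⁵ + α⁴.
Reduced: α⁵ + α⁴.

0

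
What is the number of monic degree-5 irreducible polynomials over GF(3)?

48

Gauss's count: N_{3}(5) = (1/5) Σ_{d|5} μ(5/d)·3^d.
Divisors of 5: 1, 5; μ(5/d) for each: -1, 1.
Σ = − 3^1 + 3^5 = 240.
N = 240/5 = 48.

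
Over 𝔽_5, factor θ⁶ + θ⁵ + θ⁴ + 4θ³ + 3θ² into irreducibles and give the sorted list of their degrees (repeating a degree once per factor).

1, 1, 1, 1, 2

Write f(θ) = θ⁶ + θ⁵ + θ⁴ + 4θ³ + 3θ².
Roots in 𝔽_5: f(0) = 0 → root; f(1) = 0 → root; f(2) = 1; f(3) = 3; f(4) = 0 → root.
Linear factors from roots: (θ), (θ + 4), (θ + 1).
Complete factorization: f(θ) = (θ + 1)·(θ + 4)·(θ)^2·(θ² + θ + 2).
Factor degrees with multiplicity: 1 + 1 + 1 + 1 + 2 = 6.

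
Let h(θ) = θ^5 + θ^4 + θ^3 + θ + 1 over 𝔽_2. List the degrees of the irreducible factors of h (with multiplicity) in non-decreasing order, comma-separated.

5

Roots in 𝔽_2: h(0) = 1; h(1) = 1.
Complete factorization: h(θ) = (θ^5 + θ^4 + θ^3 + θ + 1).
Factor degrees with multiplicity: 5 = 5.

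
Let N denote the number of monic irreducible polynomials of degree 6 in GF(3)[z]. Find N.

116

The number of monic irreducibles of degree 6 over GF(3) is (1/6)·Σ_{d∣6} μ(6/d) 3^d.
Divisors of 6: 1, 2, 3, 6; μ(6/d) for each: 1, -1, -1, 1.
Σ = 3^1 − 3^2 − 3^3 + 3^6 = 696.
N = 696/6 = 116.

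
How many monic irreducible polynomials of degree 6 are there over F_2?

9

The number of monic irreducibles of degree 6 over GF(2) is (1/6)·Σ_{d∣6} μ(6/d) 2^d.
Divisors of 6: 1, 2, 3, 6; μ(6/d) for each: 1, -1, -1, 1.
Σ = 2^1 − 2^2 − 2^3 + 2^6 = 54.
N = 54/6 = 9.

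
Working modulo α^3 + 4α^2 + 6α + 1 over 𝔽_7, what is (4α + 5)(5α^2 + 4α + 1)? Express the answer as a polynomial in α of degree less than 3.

Multiply in 𝔽_7[α]: (4α + 5)·(5α^2 + 4α + 1) = 6α^3 + 6α^2 + 3α + 5.
Reduce using α^3 ≡ 3α^2 + α + 6 (mod α^3 + 4α^2 + 6α + 1).
Reduced: 3α^2 + 2α + 6.

3α^2 + 2α + 6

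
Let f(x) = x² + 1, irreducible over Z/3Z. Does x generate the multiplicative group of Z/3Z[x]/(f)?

No

|GF(3^2)^×| = 3^2 − 1 = 8. Prime factorization: 8 = 2^3.
f is primitive ⇔ x has order 8 in GF(3)[x]/(f), i.e. x^(8/q) ≠ 1 for each prime q | 8.
x^(4) mod f = 1
Since x^(4) = 1, the order of x divides 4 < 8; not primitive.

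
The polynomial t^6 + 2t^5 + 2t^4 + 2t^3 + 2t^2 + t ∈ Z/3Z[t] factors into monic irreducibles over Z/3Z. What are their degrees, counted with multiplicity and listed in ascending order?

Write g(t) = t^6 + 2t^5 + 2t^4 + 2t^3 + 2t^2 + t.
Roots in Z/3Z: g(0) = 0 → root; g(1) = 1; g(2) = 0 → root.
Linear factors from roots: (t), (t + 1).
Complete factorization: g(t) = (t)·(t + 1)·(t^4 + t^3 + t^2 + t + 1).
Factor degrees with multiplicity: 1 + 1 + 4 = 6.

1, 1, 4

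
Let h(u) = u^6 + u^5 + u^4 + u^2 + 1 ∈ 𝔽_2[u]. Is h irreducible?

Check for roots in 𝔽_2: h(0) = 1; h(1) = 1.
No roots, so no linear factors.
Monic irreducibles of degree 2 over GF(2): u^2 + u + 1.
None of them divide h (all give nonzero remainder).
Monic irreducibles of degree 3 over GF(2): u^3 + u + 1, u^3 + u^2 + 1.
None of them divide h (all give nonzero remainder).
No irreducible factor of degree ≤ 3 exists, so h is irreducible over GF(2).

Yes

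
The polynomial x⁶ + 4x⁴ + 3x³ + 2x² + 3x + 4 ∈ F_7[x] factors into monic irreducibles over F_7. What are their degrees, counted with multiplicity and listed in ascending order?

2, 4

Write h(x) = x⁶ + 4x⁴ + 3x³ + 2x² + 3x + 4.
Complete factorization: h(x) = (x² + 4x + 5)·(x⁴ + 3x³ + x² + 5x + 5).
Factor degrees with multiplicity: 2 + 4 = 6.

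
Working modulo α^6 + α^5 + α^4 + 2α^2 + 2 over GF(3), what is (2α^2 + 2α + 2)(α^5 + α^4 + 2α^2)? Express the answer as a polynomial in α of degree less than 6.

Multiply in GF(3)[α]: (2α^2 + 2α + 2)·(α^5 + α^4 + 2α^2) = 2α^7 + α^6 + α^5 + α^3 + α^2.
Reduce using α^6 ≡ 2α^5 + 2α^4 + α^2 + 1 (mod α^6 + α^5 + α^4 + 2α^2 + 2).
Reduced: α^4 + 2α + 2.

α^4 + 2α + 2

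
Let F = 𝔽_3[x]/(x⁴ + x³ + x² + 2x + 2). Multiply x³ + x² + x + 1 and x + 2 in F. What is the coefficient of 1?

0

Multiply in 𝔽_3[x]: (x³ + x² + x + 1)·(x + 2) = x⁴ + 2.
Reduce using x⁴ ≡ 2x³ + 2x² + x + 1 (mod x⁴ + x³ + x² + 2x + 2).
Reduced: 2x³ + 2x² + x.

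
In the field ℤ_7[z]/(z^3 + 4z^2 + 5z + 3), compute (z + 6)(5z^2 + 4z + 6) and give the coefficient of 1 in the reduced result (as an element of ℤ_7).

Multiply in ℤ_7[z]: (z + 6)·(5z^2 + 4z + 6) = 5z^3 + 6z^2 + 2z + 1.
Reduce using z^3 ≡ 3z^2 + 2z + 4 (mod z^3 + 4z^2 + 5z + 3).
Reduced: 5z.

0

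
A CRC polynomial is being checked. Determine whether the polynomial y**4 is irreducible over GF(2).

No

Write h(y) = y**4.
Check for roots in GF(2): h(0) = 0 → root; h(1) = 1.
h(0) = 0, so (y) divides h(y); h is reducible.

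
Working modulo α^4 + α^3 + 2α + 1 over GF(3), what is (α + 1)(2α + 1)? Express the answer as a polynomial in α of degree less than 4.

Multiply in GF(3)[α]: (α + 1)·(2α + 1) = 2α^2 + 1.
Reduced: 2α^2 + 1.

2α^2 + 1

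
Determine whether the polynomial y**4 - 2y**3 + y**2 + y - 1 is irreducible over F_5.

Write f(y) = y**4 - 2y**3 + y**2 + y - 1.
Check for roots in F_5: f(0) = 4; f(1) = 0 → root; f(2) = 0 → root; f(3) = 3; f(4) = 2.
f(1) = 0, so (y − 1) divides f(y); f is reducible.

No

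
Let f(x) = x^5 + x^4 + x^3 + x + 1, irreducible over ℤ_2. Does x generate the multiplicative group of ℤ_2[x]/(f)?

Yes

|GF(2^5)^×| = 2^5 − 1 = 31. Prime factorization: 31 = 31.
f is primitive ⇔ x has order 31 in GF(2)[x]/(f), i.e. x^(31/q) ≠ 1 for each prime q | 31.
x^(1) mod f = x.
None equal 1, so x has full order 31; f is primitive.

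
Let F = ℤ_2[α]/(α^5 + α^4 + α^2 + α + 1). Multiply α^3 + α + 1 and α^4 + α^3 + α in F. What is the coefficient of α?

0

Multiply in ℤ_2[α]: (α^3 + α + 1)·(α^4 + α^3 + α) = α^7 + α^6 + α^5 + α^4 + α^3 + α^2 + α.
Reduce using α^5 ≡ α^4 + α^2 + α + 1 (mod α^5 + α^4 + α^2 + α + 1).
Reduced: α^4 + α^2 + 1.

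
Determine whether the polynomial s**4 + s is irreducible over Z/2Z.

No

Write h(s) = s**4 + s.
Check for roots in Z/2Z: h(0) = 0 → root; h(1) = 0 → root.
h(0) = 0, so (s) divides h(s); h is reducible.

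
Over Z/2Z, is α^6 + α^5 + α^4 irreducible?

Write f(α) = α^6 + α^5 + α^4.
Check for roots in Z/2Z: f(0) = 0 → root; f(1) = 1.
f(0) = 0, so (α) divides f(α); f is reducible.

No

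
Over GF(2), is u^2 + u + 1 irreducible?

Yes

Write g(u) = u^2 + u + 1.
Check for roots in GF(2): g(0) = 1; g(1) = 1.
No roots. A degree-2 polynomial over a field with no linear factor is irreducible.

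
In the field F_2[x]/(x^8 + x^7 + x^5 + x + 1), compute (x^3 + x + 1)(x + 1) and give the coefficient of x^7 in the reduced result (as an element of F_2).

0

Multiply in F_2[x]: (x^3 + x + 1)·(x + 1) = x^4 + x^3 + x^2 + 1.
Reduced: x^4 + x^3 + x^2 + 1.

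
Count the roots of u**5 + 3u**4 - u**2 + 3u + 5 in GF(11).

Write P(u) = u**5 + 3u**4 - u**2 + 3u + 5.
Evaluate at each of the 11 elements of GF(11):
P(0) = 5; P(1) = 0 → root; P(2) = 10; P(3) = 7; P(4) = 0 → root; P(5) = 1; P(6) = 2; P(7) = 7; P(8) = 9; P(9) = 0 → root; P(10) = 3.
Roots: {1, 4, 9}.

3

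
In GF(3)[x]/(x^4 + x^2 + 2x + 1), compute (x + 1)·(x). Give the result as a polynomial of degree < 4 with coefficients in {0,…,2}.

Multiply in GF(3)[x]: (x + 1)·(x) = x^2 + x.
Reduced: x^2 + x.

x^2 + x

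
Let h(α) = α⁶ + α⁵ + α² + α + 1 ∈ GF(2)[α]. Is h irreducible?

Check for roots in GF(2): h(0) = 1; h(1) = 1.
No roots, so no linear factors.
Monic irreducibles of degree 2 over GF(2): α² + α + 1.
None of them divide h (all give nonzero remainder).
Monic irreducibles of degree 3 over GF(2): α³ + α + 1, α³ + α² + 1.
None of them divide h (all give nonzero remainder).
No irreducible factor of degree ≤ 3 exists, so h is irreducible over GF(2).

Yes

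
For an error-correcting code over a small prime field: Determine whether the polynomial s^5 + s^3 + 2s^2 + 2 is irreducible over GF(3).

No

Write P(s) = s^5 + s^3 + 2s^2 + 2.
Check for roots in GF(3): P(0) = 2; P(1) = 0 → root; P(2) = 2.
P(1) = 0, so (s − 1) divides P(s); P is reducible.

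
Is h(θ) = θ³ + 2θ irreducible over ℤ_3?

Check for roots in ℤ_3: h(0) = 0 → root; h(1) = 0 → root; h(2) = 0 → root.
h(0) = 0, so (θ) divides h(θ); h is reducible.

No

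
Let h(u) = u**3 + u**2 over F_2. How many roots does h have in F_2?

2

Evaluate at each of the 2 elements of F_2:
h(0) = 0 → root; h(1) = 0 → root.
Roots: {0, 1}.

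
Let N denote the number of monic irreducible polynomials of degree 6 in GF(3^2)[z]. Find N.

88440

Gauss's count: N_{9}(6) = (1/6) Σ_{d|6} μ(6/d)·9^d.
Divisors of 6: 1, 2, 3, 6; μ(6/d) for each: 1, -1, -1, 1.
Σ = 9^1 − 9^2 − 9^3 + 9^6 = 530640.
N = 530640/6 = 88440.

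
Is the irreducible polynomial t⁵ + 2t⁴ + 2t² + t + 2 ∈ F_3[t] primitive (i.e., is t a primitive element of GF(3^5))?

Write f(t) = t⁵ + 2t⁴ + 2t² + t + 2.
|GF(3^5)^×| = 3^5 − 1 = 242. Prime factorization: 242 = 2·11^2.
f is primitive ⇔ t has order 242 in GF(3)[t]/(f), i.e. t^(242/q) ≠ 1 for each prime q | 242.
t^(121) mod f = 1
t^(22) mod f = t⁴ + 2t³ + 2t² + t + 1.
Since t^(121) = 1, the order of t divides 121 < 242; not primitive.

No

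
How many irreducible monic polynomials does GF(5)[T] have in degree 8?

48750

By the necklace-counting formula, N_5(8) = (1/8) Σ_{d|8} μ(8/d)·5^d.
Divisors of 8: 1, 2, 4, 8; μ(8/d) for each: 0, 0, -1, 1.
Σ = − 5^4 + 5^8 = 390000.
N = 390000/8 = 48750.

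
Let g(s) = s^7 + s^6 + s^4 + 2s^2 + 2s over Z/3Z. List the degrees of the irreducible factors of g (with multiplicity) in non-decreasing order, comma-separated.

1, 3, 3

Roots in Z/3Z: g(0) = 0 → root; g(1) = 1; g(2) = 1.
Linear factors from roots: (s).
Complete factorization: g(s) = (s)·(s^3 + 2s^2 + 1)·(s^3 + 2s^2 + 2s + 2).
Factor degrees with multiplicity: 1 + 3 + 3 = 7.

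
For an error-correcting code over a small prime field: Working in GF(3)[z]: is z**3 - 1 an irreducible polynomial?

Write P(z) = z**3 - 1.
Check for roots in GF(3): P(0) = 2; P(1) = 0 → root; P(2) = 1.
P(1) = 0, so (z − 1) divides P(z); P is reducible.

No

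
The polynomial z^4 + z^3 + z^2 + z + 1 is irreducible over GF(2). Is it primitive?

No

Write f(z) = z^4 + z^3 + z^2 + z + 1.
|GF(2^4)^×| = 2^4 − 1 = 15. Prime factorization: 15 = 3·5.
f is primitive ⇔ z has order 15 in GF(2)[z]/(f), i.e. z^(15/q) ≠ 1 for each prime q | 15.
z^(5) mod f = 1
z^(3) mod f = z^3.
Since z^(5) = 1, the order of z divides 5 < 15; not primitive.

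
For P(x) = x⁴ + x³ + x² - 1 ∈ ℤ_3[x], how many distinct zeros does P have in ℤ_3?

1

Evaluate at each of the 3 elements of ℤ_3:
P(0) = 2; P(1) = 2; P(2) = 0 → root.
Roots: {2}.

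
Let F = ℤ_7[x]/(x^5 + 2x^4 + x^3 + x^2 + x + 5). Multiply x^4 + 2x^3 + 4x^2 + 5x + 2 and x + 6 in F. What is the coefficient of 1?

Multiply in ℤ_7[x]: (x^4 + 2x^3 + 4x^2 + 5x + 2)·(x + 6) = x^5 + x^4 + 2x^3 + x^2 + 4x + 5.
Reduce using x^5 ≡ 5x^4 + 6x^3 + 6x^2 + 6x + 2 (mod x^5 + 2x^4 + x^3 + x^2 + x + 5).
Reduced: 6x^4 + x^3 + 3x.

0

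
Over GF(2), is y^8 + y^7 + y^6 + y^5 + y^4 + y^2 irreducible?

Write f(y) = y^8 + y^7 + y^6 + y^5 + y^4 + y^2.
Check for roots in GF(2): f(0) = 0 → root; f(1) = 0 → root.
f(0) = 0, so (y) divides f(y); f is reducible.

No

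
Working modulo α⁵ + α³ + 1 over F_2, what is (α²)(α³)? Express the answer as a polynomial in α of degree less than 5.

α^3 + 1

Multiply in F_2[α]: (α²)·(α³) = α⁵.
Reduce using α⁵ ≡ α³ + 1 (mod α⁵ + α³ + 1).
Reduced: α³ + 1.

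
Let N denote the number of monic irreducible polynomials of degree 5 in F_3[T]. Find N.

48

By the necklace-counting formula, N_3(5) = (1/5) Σ_{d|5} μ(5/d)·3^d.
Divisors of 5: 1, 5; μ(5/d) for each: -1, 1.
Σ = − 3^1 + 3^5 = 240.
N = 240/5 = 48.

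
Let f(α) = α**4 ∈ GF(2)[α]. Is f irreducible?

No

Check for roots in GF(2): f(0) = 0 → root; f(1) = 1.
f(0) = 0, so (α) divides f(α); f is reducible.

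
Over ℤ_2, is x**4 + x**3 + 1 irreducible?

Yes

Write g(x) = x**4 + x**3 + 1.
Check for roots in ℤ_2: g(0) = 1; g(1) = 1.
No roots, so no linear factors.
Monic irreducibles of degree 2 over GF(2): x**2 + x + 1.
None of them divide g (all give nonzero remainder).
No irreducible factor of degree ≤ 2 exists, so g is irreducible over GF(2).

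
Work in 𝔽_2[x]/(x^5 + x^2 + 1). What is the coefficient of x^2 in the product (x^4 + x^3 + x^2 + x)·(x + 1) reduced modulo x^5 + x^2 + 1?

1

Multiply in 𝔽_2[x]: (x^4 + x^3 + x^2 + x)·(x + 1) = x^5 + x.
Reduce using x^5 ≡ x^2 + 1 (mod x^5 + x^2 + 1).
Reduced: x^2 + x + 1.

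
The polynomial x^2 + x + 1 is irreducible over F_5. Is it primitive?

Write f(x) = x^2 + x + 1.
|GF(5^2)^×| = 5^2 − 1 = 24. Prime factorization: 24 = 2^3·3.
f is primitive ⇔ x has order 24 in GF(5)[x]/(f), i.e. x^(24/q) ≠ 1 for each prime q | 24.
x^(12) mod f = 1
x^(8) mod f = 4x + 4.
Since x^(12) = 1, the order of x divides 12 < 24; not primitive.

No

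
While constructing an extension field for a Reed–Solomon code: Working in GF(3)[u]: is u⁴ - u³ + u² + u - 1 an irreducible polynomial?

Yes

Write m(u) = u⁴ - u³ + u² + u - 1.
Check for roots in GF(3): m(0) = 2; m(1) = 1; m(2) = 1.
No roots, so no linear factors.
Monic irreducibles of degree 2 over GF(3): u² + 1, u² + u - 1, u² - u - 1.
None of them divide m (all give nonzero remainder).
No irreducible factor of degree ≤ 2 exists, so m is irreducible over GF(3).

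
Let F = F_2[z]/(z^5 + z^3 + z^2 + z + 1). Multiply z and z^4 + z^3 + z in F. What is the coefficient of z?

1

Multiply in F_2[z]: (z)·(z^4 + z^3 + z) = z^5 + z^4 + z^2.
Reduce using z^5 ≡ z^3 + z^2 + z + 1 (mod z^5 + z^3 + z^2 + z + 1).
Reduced: z^4 + z^3 + z + 1.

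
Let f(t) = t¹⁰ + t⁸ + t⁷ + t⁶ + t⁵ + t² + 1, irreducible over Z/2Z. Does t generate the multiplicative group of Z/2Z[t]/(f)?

Yes

|GF(2^10)^×| = 2^10 − 1 = 1023. Prime factorization: 1023 = 3·11·31.
f is primitive ⇔ t has order 1023 in GF(2)[t]/(f), i.e. t^(1023/q) ≠ 1 for each prime q | 1023.
t^(341) mod f = t⁹ + t⁶ + t⁵ + t² + t.
t^(93) mod f = t⁸ + t⁷ + t² + t.
t^(33) mod f = t⁷ + t⁶ + t⁵ + t⁴ + t + 1.
None equal 1, so t has full order 1023; f is primitive.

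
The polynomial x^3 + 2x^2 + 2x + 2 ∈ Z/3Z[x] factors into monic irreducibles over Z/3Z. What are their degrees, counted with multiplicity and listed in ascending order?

3

Write g(x) = x^3 + 2x^2 + 2x + 2.
Roots in Z/3Z: g(0) = 2; g(1) = 1; g(2) = 1.
Complete factorization: g(x) = (x^3 + 2x^2 + 2x + 2).
Factor degrees with multiplicity: 3 = 3.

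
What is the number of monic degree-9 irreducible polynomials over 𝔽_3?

2184

By the necklace-counting formula, N_3(9) = (1/9) Σ_{d|9} μ(9/d)·3^d.
Divisors of 9: 1, 3, 9; μ(9/d) for each: 0, -1, 1.
Σ = − 3^3 + 3^9 = 19656.
N = 19656/9 = 2184.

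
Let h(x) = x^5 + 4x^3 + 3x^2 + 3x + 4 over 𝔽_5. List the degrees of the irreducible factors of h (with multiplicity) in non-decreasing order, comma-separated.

Roots in 𝔽_5: h(0) = 4; h(1) = 0 → root; h(2) = 1; h(3) = 1; h(4) = 4.
Linear factors from roots: (x + 4).
Complete factorization: h(x) = (x + 4)·(x^2 + 3)·(x^2 + x + 2).
Factor degrees with multiplicity: 1 + 2 + 2 = 5.

1, 2, 2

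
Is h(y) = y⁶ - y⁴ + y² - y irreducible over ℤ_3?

No

Check for roots in ℤ_3: h(0) = 0 → root; h(1) = 0 → root; h(2) = 2.
h(0) = 0, so (y) divides h(y); h is reducible.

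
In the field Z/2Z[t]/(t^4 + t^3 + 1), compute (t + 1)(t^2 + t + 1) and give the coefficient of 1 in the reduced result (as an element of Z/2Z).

1

Multiply in Z/2Z[t]: (t + 1)·(t^2 + t + 1) = t^3 + 1.
Reduced: t^3 + 1.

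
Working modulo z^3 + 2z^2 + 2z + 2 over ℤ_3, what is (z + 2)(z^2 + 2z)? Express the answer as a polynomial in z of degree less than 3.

2z^2 + 2z + 1

Multiply in ℤ_3[z]: (z + 2)·(z^2 + 2z) = z^3 + z^2 + z.
Reduce using z^3 ≡ z^2 + z + 1 (mod z^3 + 2z^2 + 2z + 2).
Reduced: 2z^2 + 2z + 1.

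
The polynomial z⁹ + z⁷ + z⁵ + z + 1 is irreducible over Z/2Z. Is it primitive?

Yes

Write f(z) = z⁹ + z⁷ + z⁵ + z + 1.
|GF(2^9)^×| = 2^9 − 1 = 511. Prime factorization: 511 = 7·73.
f is primitive ⇔ z has order 511 in GF(2)[z]/(f), i.e. z^(511/q) ≠ 1 for each prime q | 511.
z^(73) mod f = z³ + z.
z^(7) mod f = z⁷.
None equal 1, so z has full order 511; f is primitive.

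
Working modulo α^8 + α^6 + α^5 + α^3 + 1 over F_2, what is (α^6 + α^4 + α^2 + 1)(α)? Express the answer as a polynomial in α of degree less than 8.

Multiply in F_2[α]: (α^6 + α^4 + α^2 + 1)·(α) = α^7 + α^5 + α^3 + α.
Reduced: α^7 + α^5 + α^3 + α.

α^7 + α^5 + α^3 + α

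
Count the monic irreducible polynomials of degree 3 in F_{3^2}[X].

240

x^(9^3) − x is the product of all monic irreducibles of degree dividing 3; Möbius inversion gives N = (1/3) Σ μ(3/d)·9^d.
Divisors of 3: 1, 3; μ(3/d) for each: -1, 1.
Σ = − 9^1 + 9^3 = 720.
N = 720/3 = 240.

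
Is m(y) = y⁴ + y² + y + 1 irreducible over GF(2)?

No

Check for roots in GF(2): m(0) = 1; m(1) = 0 → root.
m(1) = 0, so (y − 1) divides m(y); m is reducible.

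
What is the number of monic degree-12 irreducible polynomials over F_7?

By the necklace-counting formula, N_7(12) = (1/12) Σ_{d|12} μ(12/d)·7^d.
Divisors of 12: 1, 2, 3, 4, 6, 12; μ(12/d) for each: 0, 1, 0, -1, -1, 1.
Σ = 7^2 − 7^4 − 7^6 + 7^12 = 13841167200.
N = 13841167200/12 = 1153430600.

1153430600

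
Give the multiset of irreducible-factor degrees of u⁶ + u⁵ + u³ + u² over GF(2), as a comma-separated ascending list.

1, 1, 1, 1, 2

Write h(u) = u⁶ + u⁵ + u³ + u².
Roots in GF(2): h(0) = 0 → root; h(1) = 0 → root.
Linear factors from roots: (u), (u + 1).
Complete factorization: h(u) = (u)^2·(u + 1)^2·(u² + u + 1).
Factor degrees with multiplicity: 1 + 1 + 1 + 1 + 2 = 6.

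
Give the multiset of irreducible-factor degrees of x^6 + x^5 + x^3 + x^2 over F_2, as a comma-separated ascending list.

Write g(x) = x^6 + x^5 + x^3 + x^2.
Roots in F_2: g(0) = 0 → root; g(1) = 0 → root.
Linear factors from roots: (x), (x + 1).
Complete factorization: g(x) = (x)^2·(x + 1)^2·(x^2 + x + 1).
Factor degrees with multiplicity: 1 + 1 + 1 + 1 + 2 = 6.

1, 1, 1, 1, 2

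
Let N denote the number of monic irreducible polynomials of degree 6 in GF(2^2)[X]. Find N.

The number of monic irreducibles of degree 6 over GF(4) is (1/6)·Σ_{d∣6} μ(6/d) 4^d.
Divisors of 6: 1, 2, 3, 6; μ(6/d) for each: 1, -1, -1, 1.
Σ = 4^1 − 4^2 − 4^3 + 4^6 = 4020.
N = 4020/6 = 670.

670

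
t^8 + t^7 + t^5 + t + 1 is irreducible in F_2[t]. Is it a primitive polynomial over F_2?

No

Write f(t) = t^8 + t^7 + t^5 + t + 1.
|GF(2^8)^×| = 2^8 − 1 = 255. Prime factorization: 255 = 3·5·17.
f is primitive ⇔ t has order 255 in GF(2)[t]/(f), i.e. t^(255/q) ≠ 1 for each prime q | 255.
t^(85) mod f = 1
t^(51) mod f = t^6 + t^4 + t^3 + t.
t^(15) mod f = t^5 + t^4 + t^3.
Since t^(85) = 1, the order of t divides 85 < 255; not primitive.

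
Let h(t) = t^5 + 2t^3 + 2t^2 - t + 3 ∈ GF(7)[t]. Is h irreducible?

No

Check for roots in GF(7): h(0) = 3; h(1) = 0 → root; h(2) = 1; h(3) = 0 → root; h(4) = 0 → root; h(5) = 0 → root; h(6) = 3.
h(1) = 0, so (t − 1) divides h(t); h is reducible.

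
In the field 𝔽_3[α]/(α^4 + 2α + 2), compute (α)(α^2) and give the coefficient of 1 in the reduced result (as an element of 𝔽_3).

Multiply in 𝔽_3[α]: (α)·(α^2) = α^3.
Reduced: α^3.

0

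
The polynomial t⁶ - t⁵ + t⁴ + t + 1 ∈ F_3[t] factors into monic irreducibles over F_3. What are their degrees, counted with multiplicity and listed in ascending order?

1, 1, 1, 3

Write f(t) = t⁶ - t⁵ + t⁴ + t + 1.
Roots in F_3: f(0) = 1; f(1) = 0 → root; f(2) = 0 → root.
Linear factors from roots: (t - 1), (t + 1).
Complete factorization: f(t) = (t + 1)·(t - 1)^2·(t³ - t + 1).
Factor degrees with multiplicity: 1 + 1 + 1 + 3 = 6.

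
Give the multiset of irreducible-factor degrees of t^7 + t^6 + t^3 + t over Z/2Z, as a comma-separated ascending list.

1, 1, 2, 3

Write h(t) = t^7 + t^6 + t^3 + t.
Roots in Z/2Z: h(0) = 0 → root; h(1) = 0 → root.
Linear factors from roots: (t), (t + 1).
Complete factorization: h(t) = (t)·(t + 1)·(t^2 + t + 1)·(t^3 + t^2 + 1).
Factor degrees with multiplicity: 1 + 1 + 2 + 3 = 7.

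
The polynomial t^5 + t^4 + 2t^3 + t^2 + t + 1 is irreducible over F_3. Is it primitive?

Yes

Write f(t) = t^5 + t^4 + 2t^3 + t^2 + t + 1.
|GF(3^5)^×| = 3^5 − 1 = 242. Prime factorization: 242 = 2·11^2.
f is primitive ⇔ t has order 242 in GF(3)[t]/(f), i.e. t^(242/q) ≠ 1 for each prime q | 242.
t^(121) mod f = 2.
t^(22) mod f = t^4 + t^2 + t.
None equal 1, so t has full order 242; f is primitive.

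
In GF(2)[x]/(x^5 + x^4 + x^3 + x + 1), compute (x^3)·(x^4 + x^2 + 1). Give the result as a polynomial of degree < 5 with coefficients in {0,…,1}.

Multiply in GF(2)[x]: (x^3)·(x^4 + x^2 + 1) = x^7 + x^5 + x^3.
Reduce using x^5 ≡ x^4 + x^3 + x + 1 (mod x^5 + x^4 + x^3 + x + 1).
Reduced: x^3 + 1.

x^3 + 1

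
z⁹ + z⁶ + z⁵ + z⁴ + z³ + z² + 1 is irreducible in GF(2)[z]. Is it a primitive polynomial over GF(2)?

Yes

Write f(z) = z⁹ + z⁶ + z⁵ + z⁴ + z³ + z² + 1.
|GF(2^9)^×| = 2^9 − 1 = 511. Prime factorization: 511 = 7·73.
f is primitive ⇔ z has order 511 in GF(2)[z]/(f), i.e. z^(511/q) ≠ 1 for each prime q | 511.
z^(73) mod f = z⁷ + z⁶ + z⁵ + z² + 1.
z^(7) mod f = z⁷.
None equal 1, so z has full order 511; f is primitive.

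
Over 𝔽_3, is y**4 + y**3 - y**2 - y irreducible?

No

Write f(y) = y**4 + y**3 - y**2 - y.
Check for roots in 𝔽_3: f(0) = 0 → root; f(1) = 0 → root; f(2) = 0 → root.
f(0) = 0, so (y) divides f(y); f is reducible.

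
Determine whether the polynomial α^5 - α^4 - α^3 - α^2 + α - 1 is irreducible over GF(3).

Write P(α) = α^5 - α^4 - α^3 - α^2 + α - 1.
Check for roots in GF(3): P(0) = 2; P(1) = 1; P(2) = 2.
No roots, so no linear factors.
Monic irreducibles of degree 2 over GF(3): α^2 + 1, α^2 + α - 1, α^2 - α - 1.
None of them divide P (all give nonzero remainder).
No irreducible factor of degree ≤ 2 exists, so P is irreducible over GF(3).

Yes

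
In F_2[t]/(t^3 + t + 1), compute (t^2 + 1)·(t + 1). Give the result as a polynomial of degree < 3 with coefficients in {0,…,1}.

t^2

Multiply in F_2[t]: (t^2 + 1)·(t + 1) = t^3 + t^2 + t + 1.
Reduce using t^3 ≡ t + 1 (mod t^3 + t + 1).
Reduced: t^2.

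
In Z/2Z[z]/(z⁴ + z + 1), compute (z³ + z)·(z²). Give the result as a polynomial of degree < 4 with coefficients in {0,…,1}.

Multiply in Z/2Z[z]: (z³ + z)·(z²) = z⁵ + z³.
Reduce using z⁴ ≡ z + 1 (mod z⁴ + z + 1).
Reduced: z³ + z² + z.

z^3 + z^2 + z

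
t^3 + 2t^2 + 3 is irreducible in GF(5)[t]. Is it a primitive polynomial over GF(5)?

Yes

Write f(t) = t^3 + 2t^2 + 3.
|GF(5^3)^×| = 5^3 − 1 = 124. Prime factorization: 124 = 2^2·31.
f is primitive ⇔ t has order 124 in GF(5)[t]/(f), i.e. t^(124/q) ≠ 1 for each prime q | 124.
t^(62) mod f = 4.
t^(4) mod f = 4t^2 + 2t + 1.
None equal 1, so t has full order 124; f is primitive.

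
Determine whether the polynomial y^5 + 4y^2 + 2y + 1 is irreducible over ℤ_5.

Yes

Write m(y) = y^5 + 4y^2 + 2y + 1.
Check for roots in ℤ_5: m(0) = 1; m(1) = 3; m(2) = 3; m(3) = 1; m(4) = 2.
No roots, so no linear factors.
Degree-2 irreducible divisors: test the 10 monic irreducibles of degree 2 over GF(5).
None of them divide m (all give nonzero remainder).
No irreducible factor of degree ≤ 2 exists, so m is irreducible over GF(5).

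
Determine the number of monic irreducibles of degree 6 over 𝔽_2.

9

By the necklace-counting formula, N_2(6) = (1/6) Σ_{d|6} μ(6/d)·2^d.
Divisors of 6: 1, 2, 3, 6; μ(6/d) for each: 1, -1, -1, 1.
Σ = 2^1 − 2^2 − 2^3 + 2^6 = 54.
N = 54/6 = 9.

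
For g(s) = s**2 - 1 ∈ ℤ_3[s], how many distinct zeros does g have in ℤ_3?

2

Evaluate at each of the 3 elements of ℤ_3:
g(0) = 2; g(1) = 0 → root; g(2) = 0 → root.
Roots: {1, 2}.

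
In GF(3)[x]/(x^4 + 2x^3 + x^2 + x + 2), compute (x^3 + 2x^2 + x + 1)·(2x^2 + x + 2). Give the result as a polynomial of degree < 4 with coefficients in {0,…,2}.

2x^3 + x^2 + x

Multiply in GF(3)[x]: (x^3 + 2x^2 + x + 1)·(2x^2 + x + 2) = 2x^5 + 2x^4 + x^2 + 2.
Reduce using x^4 ≡ x^3 + 2x^2 + 2x + 1 (mod x^4 + 2x^3 + x^2 + x + 2).
Reduced: 2x^3 + x^2 + x.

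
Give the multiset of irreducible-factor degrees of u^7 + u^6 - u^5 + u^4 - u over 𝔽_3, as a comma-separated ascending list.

Write f(u) = u^7 + u^6 - u^5 + u^4 - u.
Roots in 𝔽_3: f(0) = 0 → root; f(1) = 1; f(2) = 0 → root.
Linear factors from roots: (u), (u + 1).
Complete factorization: f(u) = (u)·(u + 1)^2·(u^2 + 1)·(u^2 - u - 1).
Factor degrees with multiplicity: 1 + 1 + 1 + 2 + 2 = 7.

1, 1, 1, 2, 2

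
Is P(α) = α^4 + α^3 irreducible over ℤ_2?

Check for roots in ℤ_2: P(0) = 0 → root; P(1) = 0 → root.
P(0) = 0, so (α) divides P(α); P is reducible.

No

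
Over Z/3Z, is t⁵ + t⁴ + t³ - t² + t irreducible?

No

Write g(t) = t⁵ + t⁴ + t³ - t² + t.
Check for roots in Z/3Z: g(0) = 0 → root; g(1) = 0 → root; g(2) = 0 → root.
g(0) = 0, so (t) divides g(t); g is reducible.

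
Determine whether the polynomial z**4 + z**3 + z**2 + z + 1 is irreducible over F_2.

Yes

Write g(z) = z**4 + z**3 + z**2 + z + 1.
Check for roots in F_2: g(0) = 1; g(1) = 1.
No roots, so no linear factors.
Monic irreducibles of degree 2 over GF(2): z**2 + z + 1.
None of them divide g (all give nonzero remainder).
No irreducible factor of degree ≤ 2 exists, so g is irreducible over GF(2).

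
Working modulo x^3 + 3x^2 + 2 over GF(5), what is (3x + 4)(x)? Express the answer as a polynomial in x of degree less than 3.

3x^2 + 4x

Multiply in GF(5)[x]: (3x + 4)·(x) = 3x^2 + 4x.
Reduced: 3x^2 + 4x.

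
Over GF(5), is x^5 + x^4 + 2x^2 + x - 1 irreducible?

Write P(x) = x^5 + x^4 + 2x^2 + x - 1.
Check for roots in GF(5): P(0) = 4; P(1) = 4; P(2) = 2; P(3) = 4; P(4) = 0 → root.
P(4) = 0, so (x − 4) divides P(x); P is reducible.

No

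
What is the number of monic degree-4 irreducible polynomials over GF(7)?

The number of monic irreducibles of degree 4 over GF(7) is (1/4)·Σ_{d∣4} μ(4/d) 7^d.
Divisors of 4: 1, 2, 4; μ(4/d) for each: 0, -1, 1.
Σ = − 7^2 + 7^4 = 2352.
N = 2352/4 = 588.

588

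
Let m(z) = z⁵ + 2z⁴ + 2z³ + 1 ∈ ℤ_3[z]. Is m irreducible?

No

Check for roots in ℤ_3: m(0) = 1; m(1) = 0 → root; m(2) = 0 → root.
m(1) = 0, so (z − 1) divides m(z); m is reducible.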